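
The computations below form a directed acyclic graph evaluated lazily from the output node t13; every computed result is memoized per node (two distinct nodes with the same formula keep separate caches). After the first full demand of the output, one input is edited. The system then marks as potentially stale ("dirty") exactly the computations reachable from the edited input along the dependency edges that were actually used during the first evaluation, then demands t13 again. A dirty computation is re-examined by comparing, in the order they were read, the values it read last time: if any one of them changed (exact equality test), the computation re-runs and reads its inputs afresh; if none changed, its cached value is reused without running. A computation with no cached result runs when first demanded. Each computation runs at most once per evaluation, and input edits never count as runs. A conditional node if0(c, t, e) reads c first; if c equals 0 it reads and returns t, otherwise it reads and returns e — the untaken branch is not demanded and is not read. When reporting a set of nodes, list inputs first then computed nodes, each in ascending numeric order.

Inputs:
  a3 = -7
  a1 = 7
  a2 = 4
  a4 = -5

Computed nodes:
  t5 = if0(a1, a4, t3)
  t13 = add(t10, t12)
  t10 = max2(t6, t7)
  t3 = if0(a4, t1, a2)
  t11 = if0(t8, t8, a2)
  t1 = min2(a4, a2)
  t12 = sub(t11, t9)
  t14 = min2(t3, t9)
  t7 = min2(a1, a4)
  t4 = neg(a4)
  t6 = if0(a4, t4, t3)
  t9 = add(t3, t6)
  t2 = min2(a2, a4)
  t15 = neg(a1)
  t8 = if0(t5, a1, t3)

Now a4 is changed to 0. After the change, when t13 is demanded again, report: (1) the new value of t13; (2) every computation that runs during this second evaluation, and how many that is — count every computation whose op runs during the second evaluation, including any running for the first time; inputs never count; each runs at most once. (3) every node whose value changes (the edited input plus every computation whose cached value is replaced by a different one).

Demanding t13 again yields 4.
12 computations run: t1, t3, t4, t5, t6, t7, t8, t9, t10, t11, t12, t13.
The nodes whose values change: a4, t3, t5, t6, t7, t8, t9, t10, t12, t13.
Note the branch switch — t1, t4 had no cache and run now for the first time.

First demand of the output computes:
  t3 = if0(a4=-5 -> else branch a2) = 4
  t5 = if0(a1=7 -> else branch t3) = 4
  t6 = if0(a4=-5 -> else branch t3) = 4
  t7 = min2(7, -5) = -5
  t8 = if0(t5=4 -> else branch t3) = 4
  t9 = add(4, 4) = 8
  t10 = max2(4, -5) = 4
  t11 = if0(t8=4 -> else branch a2) = 4
  t12 = sub(4, 8) = -4
  t13 = add(4, -4) = 0

After the edit, cleaning proceeds:
  t1: had never run; runs now, result 0.
  t3: a read changed (a4 -5->0) — executes, giving 0.
  t4: had never run; runs now, result 0.
  t5: a read changed (t3 4->0) — executes, giving 0.
  t6: a read changed (a4 -5->0; t3 4->0) — executes, giving 0.
  t7: a read changed (a4 -5->0) — executes, giving 0.
  t8: a read changed (t5 4->0; t3 4->0) — executes, giving 7.
  t9: a read changed (t3 4->0; t6 4->0) — executes, giving 0.
  t10: a read changed (t6 4->0; t7 -5->0) — executes, giving 0.
  t11: a read changed (t8 4->7) — executes, giving 4 — identical to its old value.
  t12: a read changed (t9 8->0) — executes, giving 4.
  t13: a read changed (t10 4->0; t12 -4->4) — executes, giving 4.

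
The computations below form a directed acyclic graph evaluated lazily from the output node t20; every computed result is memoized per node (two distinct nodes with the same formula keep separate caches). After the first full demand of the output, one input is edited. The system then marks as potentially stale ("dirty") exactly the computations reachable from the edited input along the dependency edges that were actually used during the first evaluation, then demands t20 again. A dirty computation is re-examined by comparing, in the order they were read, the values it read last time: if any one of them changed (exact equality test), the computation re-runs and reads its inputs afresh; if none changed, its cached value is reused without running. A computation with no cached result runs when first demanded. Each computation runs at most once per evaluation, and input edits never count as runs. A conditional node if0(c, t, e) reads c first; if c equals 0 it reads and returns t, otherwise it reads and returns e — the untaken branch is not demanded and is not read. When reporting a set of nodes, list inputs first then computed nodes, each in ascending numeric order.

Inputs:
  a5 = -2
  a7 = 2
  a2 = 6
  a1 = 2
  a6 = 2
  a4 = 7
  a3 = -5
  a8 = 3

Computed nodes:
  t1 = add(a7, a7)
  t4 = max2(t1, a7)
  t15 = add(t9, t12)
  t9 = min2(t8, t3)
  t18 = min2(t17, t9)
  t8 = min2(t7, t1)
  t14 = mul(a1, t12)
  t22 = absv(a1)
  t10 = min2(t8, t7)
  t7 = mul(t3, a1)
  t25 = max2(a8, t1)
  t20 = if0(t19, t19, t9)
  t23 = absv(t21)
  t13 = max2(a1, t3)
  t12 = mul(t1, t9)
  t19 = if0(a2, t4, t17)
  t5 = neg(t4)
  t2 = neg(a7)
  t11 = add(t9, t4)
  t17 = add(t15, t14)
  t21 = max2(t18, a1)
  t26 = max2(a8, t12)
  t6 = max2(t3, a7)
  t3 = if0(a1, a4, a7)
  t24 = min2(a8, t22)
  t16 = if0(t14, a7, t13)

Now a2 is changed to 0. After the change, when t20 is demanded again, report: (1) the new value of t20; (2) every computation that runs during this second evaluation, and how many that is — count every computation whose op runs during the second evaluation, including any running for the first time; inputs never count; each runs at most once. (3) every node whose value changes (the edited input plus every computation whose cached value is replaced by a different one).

First demand of the output computes:
  t1 = add(2, 2) = 4
  t3 = if0(a1=2 -> else branch a7) = 2
  t7 = mul(2, 2) = 4
  t8 = min2(4, 4) = 4
  t9 = min2(4, 2) = 2
  t12 = mul(4, 2) = 8
  t14 = mul(2, 8) = 16
  t15 = add(2, 8) = 10
  t17 = add(10, 16) = 26
  t19 = if0(a2=6 -> else branch t17) = 26
  t20 = if0(t19=26 -> else branch t9) = 2

After the edit, cleaning proceeds:
  t4: had never run; runs now, result 4.
  t19: a read changed (a2 6->0) — executes, giving 4.
  t20: a read changed (t19 26->4) — executes, giving 2 — identical to its old value.

Note the branch switch — t4 had no cache and runs now for the first time.

Demanding t20 again yields 2.
3 computations run: t4, t19, t20.
The nodes whose values change: a2, t19.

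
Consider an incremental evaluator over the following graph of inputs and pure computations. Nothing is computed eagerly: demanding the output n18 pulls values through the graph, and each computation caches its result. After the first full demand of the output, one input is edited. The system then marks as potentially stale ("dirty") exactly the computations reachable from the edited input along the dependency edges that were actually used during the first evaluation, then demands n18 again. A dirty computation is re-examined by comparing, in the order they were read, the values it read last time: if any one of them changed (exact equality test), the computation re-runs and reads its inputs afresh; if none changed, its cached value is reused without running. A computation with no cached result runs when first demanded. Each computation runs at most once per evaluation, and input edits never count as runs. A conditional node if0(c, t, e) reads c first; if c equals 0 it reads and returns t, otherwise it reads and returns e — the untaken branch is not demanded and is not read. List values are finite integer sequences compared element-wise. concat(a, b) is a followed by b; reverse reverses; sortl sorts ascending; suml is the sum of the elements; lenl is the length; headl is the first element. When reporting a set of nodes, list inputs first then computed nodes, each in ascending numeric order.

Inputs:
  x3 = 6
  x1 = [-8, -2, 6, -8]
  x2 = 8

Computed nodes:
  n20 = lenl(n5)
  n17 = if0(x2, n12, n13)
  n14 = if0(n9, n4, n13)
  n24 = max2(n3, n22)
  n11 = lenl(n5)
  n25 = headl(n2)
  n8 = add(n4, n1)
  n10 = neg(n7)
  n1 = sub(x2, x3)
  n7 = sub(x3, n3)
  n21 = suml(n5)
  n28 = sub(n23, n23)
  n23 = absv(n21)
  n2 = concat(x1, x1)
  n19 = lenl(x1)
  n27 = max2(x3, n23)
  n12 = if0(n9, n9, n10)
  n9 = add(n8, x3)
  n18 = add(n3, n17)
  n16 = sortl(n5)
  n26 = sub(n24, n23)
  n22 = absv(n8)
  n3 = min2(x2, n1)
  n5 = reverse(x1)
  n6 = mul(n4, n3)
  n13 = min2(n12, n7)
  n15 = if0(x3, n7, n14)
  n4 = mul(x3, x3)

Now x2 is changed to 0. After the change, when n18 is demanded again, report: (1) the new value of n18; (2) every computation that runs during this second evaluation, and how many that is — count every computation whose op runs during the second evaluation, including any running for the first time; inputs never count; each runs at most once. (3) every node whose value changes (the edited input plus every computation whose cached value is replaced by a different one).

Initial pass — values computed on the first demand:
  n1 = sub(8, 6) = 2
  n3 = min2(8, 2) = 2
  n4 = mul(6, 6) = 36
  n7 = sub(6, 2) = 4
  n8 = add(36, 2) = 38
  n9 = add(38, 6) = 44
  n10 = neg(4) = -4
  n12 = if0(n9=44 -> else branch n10) = -4
  n13 = min2(-4, 4) = -4
  n17 = if0(x2=8 -> else branch n13) = -4
  n18 = add(2, -4) = -2

Second demand — change propagation:
  n1: re-runs because x2 8->0; new result -6.
  n3: re-runs because x2 8->0; n1 2->-6; new result -6.
  n7: re-runs because n3 2->-6; new result 12.
  n8: re-runs because n1 2->-6; new result 30.
  n9: re-runs because n8 38->30; new result 36.
  n10: re-runs because n7 4->12; new result -12.
  n12: re-runs because n9 44->36; n10 -4->-12; new result -12.
  n13: dirty yet unreached — the second evaluation never asks for it.
  n17: re-runs because x2 8->0; new result -12.
  n18: re-runs because n3 2->-6; n17 -4->-12; new result -18.

The important point: the flipped condition redirects demand; n13 is left stale, never re-checked.

n18 now evaluates to -18.
Run set: n1, n3, n7, n8, n9, n10, n12, n17, n18 (9 run).
Changed values: x2, n1, n3, n7, n8, n9, n10, n12, n17, n18.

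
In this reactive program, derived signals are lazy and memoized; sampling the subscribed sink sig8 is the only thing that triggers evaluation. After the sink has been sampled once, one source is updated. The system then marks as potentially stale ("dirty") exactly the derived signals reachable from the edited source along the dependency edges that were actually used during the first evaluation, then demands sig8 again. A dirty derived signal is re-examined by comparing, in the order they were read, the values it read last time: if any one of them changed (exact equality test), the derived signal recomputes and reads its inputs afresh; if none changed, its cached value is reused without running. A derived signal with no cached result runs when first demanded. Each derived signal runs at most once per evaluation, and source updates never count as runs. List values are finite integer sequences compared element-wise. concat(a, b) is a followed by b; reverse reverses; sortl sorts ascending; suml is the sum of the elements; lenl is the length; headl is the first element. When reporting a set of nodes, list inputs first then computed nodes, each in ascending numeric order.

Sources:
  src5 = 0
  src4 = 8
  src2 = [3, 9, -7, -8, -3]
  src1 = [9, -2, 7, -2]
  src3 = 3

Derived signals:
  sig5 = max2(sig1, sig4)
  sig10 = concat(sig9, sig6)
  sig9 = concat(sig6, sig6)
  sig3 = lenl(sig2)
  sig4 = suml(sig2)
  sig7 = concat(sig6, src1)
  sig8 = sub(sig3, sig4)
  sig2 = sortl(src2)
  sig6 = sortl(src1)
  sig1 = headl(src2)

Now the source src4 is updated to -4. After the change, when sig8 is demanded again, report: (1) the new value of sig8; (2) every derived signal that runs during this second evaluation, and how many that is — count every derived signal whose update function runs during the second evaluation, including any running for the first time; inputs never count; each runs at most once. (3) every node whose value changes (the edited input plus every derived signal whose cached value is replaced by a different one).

Demanding sig8 again yields 11.
0 derived signals run: none.
The nodes whose values change: src4.
Note the shortcut — nothing in the graph depends on src4 at all, so no recomputation happens.

First demand of the output computes:
  sig2 = sortl([3, 9, -7, -8, -3]) = [-8, -7, -3, 3, 9]
  sig3 = lenl([-8, -7, -3, 3, 9]) = 5
  sig4 = suml([-8, -7, -3, 3, 9]) = -6
  sig8 = sub(5, -6) = 11

After the edit, cleaning proceeds:
  no node depends on src4 at all; the second demand re-runs nothing.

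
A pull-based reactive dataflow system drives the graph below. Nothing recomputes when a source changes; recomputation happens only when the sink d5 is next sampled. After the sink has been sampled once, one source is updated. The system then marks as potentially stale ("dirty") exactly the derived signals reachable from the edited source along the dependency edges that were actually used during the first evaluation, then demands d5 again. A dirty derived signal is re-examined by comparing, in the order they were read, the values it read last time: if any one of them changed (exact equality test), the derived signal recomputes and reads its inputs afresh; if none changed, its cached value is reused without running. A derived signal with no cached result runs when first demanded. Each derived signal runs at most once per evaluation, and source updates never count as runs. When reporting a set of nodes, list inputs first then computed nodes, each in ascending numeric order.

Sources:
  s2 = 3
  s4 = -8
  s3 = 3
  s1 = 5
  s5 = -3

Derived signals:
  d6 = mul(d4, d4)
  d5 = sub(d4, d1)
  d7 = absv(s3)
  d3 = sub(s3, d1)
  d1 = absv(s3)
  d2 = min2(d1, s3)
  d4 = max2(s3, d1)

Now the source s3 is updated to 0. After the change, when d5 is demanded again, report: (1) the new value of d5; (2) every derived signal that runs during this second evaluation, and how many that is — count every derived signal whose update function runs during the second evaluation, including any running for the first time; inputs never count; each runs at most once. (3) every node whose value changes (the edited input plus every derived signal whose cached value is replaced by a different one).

First evaluation (everything demanded from the output):
  d1 = absv(3) = 3
  d4 = max2(3, 3) = 3
  d5 = sub(3, 3) = 0

Propagation after the edit:
  d1: runs — s3 3->0; result 0.
  d4: runs — s3 3->0; d1 3->0; result 0.
  d5: runs — d4 3->0; d1 3->0; result 0 (same value as before).

New value of d5: 0.
Derived signals that run: d1, d4, d5 — 3 in total.
Values that change: s3, d1, d4.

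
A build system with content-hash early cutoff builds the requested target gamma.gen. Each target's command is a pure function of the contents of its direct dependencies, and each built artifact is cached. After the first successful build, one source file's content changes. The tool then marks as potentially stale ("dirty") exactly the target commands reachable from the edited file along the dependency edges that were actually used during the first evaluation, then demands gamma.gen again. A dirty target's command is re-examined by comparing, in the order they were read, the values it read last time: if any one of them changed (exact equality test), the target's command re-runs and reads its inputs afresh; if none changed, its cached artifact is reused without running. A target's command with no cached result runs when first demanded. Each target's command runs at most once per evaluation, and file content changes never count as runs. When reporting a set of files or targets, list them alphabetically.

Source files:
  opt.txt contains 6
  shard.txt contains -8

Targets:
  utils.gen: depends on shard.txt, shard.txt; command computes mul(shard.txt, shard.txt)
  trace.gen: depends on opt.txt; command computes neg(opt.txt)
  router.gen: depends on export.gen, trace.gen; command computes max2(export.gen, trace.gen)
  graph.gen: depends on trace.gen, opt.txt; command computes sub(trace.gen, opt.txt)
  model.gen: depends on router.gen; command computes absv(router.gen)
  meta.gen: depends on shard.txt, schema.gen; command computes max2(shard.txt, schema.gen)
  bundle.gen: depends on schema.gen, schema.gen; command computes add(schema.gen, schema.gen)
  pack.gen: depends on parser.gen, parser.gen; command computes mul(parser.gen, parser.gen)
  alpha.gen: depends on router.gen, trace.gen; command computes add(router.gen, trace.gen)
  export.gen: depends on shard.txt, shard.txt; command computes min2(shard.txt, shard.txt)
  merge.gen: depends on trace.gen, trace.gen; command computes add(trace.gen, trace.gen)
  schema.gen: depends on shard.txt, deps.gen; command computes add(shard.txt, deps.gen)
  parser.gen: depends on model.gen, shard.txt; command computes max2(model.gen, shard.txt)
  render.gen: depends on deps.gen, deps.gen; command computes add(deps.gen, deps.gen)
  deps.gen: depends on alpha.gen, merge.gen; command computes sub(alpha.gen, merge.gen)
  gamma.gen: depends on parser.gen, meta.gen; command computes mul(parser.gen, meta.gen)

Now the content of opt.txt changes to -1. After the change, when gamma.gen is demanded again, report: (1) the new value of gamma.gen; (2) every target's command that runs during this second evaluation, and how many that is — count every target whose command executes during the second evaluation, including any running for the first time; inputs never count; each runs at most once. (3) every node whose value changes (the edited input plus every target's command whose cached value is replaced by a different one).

New value of gamma.gen: -8.
Target commands that run: alpha.gen, deps.gen, gamma.gen, merge.gen, model.gen, parser.gen, router.gen, trace.gen — 8 in total.
Values that change: alpha.gen, gamma.gen, merge.gen, model.gen, opt.txt, parser.gen, router.gen, trace.gen.
Key observation: the cutoff stops propagation at schema.gen — its inputs' values are unchanged, so it reuses its cache.

First evaluation (everything demanded from the output):
  export.gen = min2(-8, -8) = -8
  trace.gen = neg(6) = -6
  merge.gen = add(-6, -6) = -12
  router.gen = max2(-8, -6) = -6
  alpha.gen = add(-6, -6) = -12
  deps.gen = sub(-12, -12) = 0
  model.gen = absv(-6) = 6
  parser.gen = max2(6, -8) = 6
  schema.gen = add(-8, 0) = -8
  meta.gen = max2(-8, -8) = -8
  gamma.gen = mul(6, -8) = -48

Propagation after the edit:
  trace.gen: runs — opt.txt 6->-1; result 1.
  merge.gen: runs — trace.gen -6->1; trace.gen -6->1; result 2.
  router.gen: runs — trace.gen -6->1; result 1.
  alpha.gen: runs — router.gen -6->1; trace.gen -6->1; result 2.
  deps.gen: runs — alpha.gen -12->2; merge.gen -12->2; result 0 (same value as before).
  model.gen: runs — router.gen -6->1; result 1.
  parser.gen: runs — model.gen 6->1; result 1.
  schema.gen: checked — values it read are unchanged (shard.txt unchanged, deps.gen unchanged); reused cached -8 without running.
  meta.gen: checked — values it read are unchanged (shard.txt unchanged, schema.gen unchanged); reused cached -8 without running.
  gamma.gen: runs — parser.gen 6->1; result -8.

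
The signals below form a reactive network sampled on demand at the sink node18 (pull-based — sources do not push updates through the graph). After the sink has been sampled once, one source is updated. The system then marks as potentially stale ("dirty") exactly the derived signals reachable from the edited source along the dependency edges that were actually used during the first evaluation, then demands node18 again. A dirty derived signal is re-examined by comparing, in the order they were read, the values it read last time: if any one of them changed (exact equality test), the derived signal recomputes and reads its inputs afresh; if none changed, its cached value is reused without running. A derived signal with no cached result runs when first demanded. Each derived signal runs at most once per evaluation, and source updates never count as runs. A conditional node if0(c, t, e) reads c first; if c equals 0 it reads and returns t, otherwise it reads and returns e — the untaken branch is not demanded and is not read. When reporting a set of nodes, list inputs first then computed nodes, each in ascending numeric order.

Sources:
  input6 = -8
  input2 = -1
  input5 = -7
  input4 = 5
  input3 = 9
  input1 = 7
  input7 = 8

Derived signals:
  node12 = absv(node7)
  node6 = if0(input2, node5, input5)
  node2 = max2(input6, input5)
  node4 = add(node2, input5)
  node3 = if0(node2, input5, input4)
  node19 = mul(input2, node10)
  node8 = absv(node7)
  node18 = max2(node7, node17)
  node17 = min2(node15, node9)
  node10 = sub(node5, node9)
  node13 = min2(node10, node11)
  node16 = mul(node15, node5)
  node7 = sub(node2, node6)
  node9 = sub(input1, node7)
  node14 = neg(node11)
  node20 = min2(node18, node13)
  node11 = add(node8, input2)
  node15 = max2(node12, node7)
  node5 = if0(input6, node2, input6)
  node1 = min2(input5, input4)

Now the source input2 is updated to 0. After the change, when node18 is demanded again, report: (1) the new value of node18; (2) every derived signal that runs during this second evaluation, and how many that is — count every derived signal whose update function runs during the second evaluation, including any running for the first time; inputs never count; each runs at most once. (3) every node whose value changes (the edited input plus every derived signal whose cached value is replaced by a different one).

node18 now evaluates to 1.
Run set: node5, node6, node7, node9, node12, node15, node17, node18 (8 run).
Changed values: input2, node6, node7, node9, node12, node15, node17, node18.
The important point: the flipped condition pulls in fresh nodes; node5 runs for the first time.

Initial pass — values computed on the first demand:
  node2 = max2(-8, -7) = -7
  node6 = if0(input2=-1 -> else branch input5) = -7
  node7 = sub(-7, -7) = 0
  node9 = sub(7, 0) = 7
  node12 = absv(0) = 0
  node15 = max2(0, 0) = 0
  node17 = min2(0, 7) = 0
  node18 = max2(0, 0) = 0

Second demand — change propagation:
  node5: newly demanded (no cache) — executes and yields -8.
  node6: re-runs because input2 -1->0; new result -8.
  node7: re-runs because node6 -7->-8; new result 1.
  node9: re-runs because node7 0->1; new result 6.
  node12: re-runs because node7 0->1; new result 1.
  node15: re-runs because node12 0->1; node7 0->1; new result 1.
  node17: re-runs because node15 0->1; node9 7->6; new result 1.
  node18: re-runs because node7 0->1; node17 0->1; new result 1.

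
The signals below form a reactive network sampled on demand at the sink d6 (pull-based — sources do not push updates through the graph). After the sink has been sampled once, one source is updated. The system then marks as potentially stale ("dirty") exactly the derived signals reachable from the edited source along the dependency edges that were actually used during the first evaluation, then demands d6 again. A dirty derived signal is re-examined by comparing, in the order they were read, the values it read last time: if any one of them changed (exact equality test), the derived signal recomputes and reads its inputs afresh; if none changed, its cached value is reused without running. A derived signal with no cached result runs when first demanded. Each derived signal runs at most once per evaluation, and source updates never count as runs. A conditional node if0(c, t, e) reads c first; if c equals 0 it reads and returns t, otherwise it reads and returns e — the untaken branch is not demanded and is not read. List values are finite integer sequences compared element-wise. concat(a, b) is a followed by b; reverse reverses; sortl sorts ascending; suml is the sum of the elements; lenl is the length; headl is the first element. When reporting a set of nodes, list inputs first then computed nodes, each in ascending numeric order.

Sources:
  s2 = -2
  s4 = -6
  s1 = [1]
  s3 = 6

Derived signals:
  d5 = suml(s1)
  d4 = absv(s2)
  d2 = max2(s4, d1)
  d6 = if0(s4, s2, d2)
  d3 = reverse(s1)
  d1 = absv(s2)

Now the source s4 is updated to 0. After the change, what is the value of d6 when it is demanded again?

Initial pass — values computed on the first demand:
  d1 = absv(-2) = 2
  d2 = max2(-6, 2) = 2
  d6 = if0(s4=-6 -> else branch d2) = 2

Second demand — change propagation:
  d2: dirty yet unreached — the second evaluation never asks for it.
  d6: re-runs because s4 -6->0; new result -2.

The important point: the flipped condition redirects demand; d2 is left stale, never re-checked.

d6 now evaluates to -2.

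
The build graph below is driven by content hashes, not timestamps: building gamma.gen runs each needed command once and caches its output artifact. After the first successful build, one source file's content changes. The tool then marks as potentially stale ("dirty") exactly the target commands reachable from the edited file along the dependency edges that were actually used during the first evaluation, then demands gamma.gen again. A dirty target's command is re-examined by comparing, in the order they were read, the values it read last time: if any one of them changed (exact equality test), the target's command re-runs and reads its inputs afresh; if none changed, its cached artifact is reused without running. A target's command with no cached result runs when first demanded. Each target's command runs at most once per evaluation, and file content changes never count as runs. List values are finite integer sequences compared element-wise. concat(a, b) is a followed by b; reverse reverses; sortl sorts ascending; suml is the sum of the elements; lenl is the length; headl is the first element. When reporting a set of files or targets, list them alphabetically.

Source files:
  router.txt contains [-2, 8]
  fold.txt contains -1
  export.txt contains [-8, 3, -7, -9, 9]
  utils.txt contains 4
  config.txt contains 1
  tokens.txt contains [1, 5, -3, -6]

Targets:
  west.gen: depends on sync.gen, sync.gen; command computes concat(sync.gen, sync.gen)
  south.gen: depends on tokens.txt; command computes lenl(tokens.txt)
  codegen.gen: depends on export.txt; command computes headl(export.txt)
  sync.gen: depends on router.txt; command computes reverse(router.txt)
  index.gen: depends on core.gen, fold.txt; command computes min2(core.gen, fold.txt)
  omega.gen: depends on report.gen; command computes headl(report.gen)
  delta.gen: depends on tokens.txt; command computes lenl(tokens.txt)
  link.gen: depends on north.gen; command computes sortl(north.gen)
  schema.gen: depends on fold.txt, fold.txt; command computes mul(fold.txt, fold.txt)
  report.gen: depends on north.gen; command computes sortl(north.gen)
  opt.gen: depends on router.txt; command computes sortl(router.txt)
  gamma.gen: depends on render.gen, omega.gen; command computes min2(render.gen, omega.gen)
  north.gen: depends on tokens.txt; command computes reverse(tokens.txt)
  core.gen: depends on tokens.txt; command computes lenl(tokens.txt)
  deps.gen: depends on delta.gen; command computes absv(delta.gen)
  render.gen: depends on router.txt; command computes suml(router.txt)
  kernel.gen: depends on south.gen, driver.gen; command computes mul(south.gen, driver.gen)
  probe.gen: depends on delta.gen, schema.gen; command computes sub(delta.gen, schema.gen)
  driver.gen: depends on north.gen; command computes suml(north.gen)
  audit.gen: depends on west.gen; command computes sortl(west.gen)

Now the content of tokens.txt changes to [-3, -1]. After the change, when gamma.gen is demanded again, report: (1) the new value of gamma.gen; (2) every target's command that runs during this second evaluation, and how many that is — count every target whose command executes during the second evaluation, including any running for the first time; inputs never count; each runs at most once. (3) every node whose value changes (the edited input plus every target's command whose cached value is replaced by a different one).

gamma.gen now evaluates to -3.
Run set: gamma.gen, north.gen, omega.gen, report.gen (4 run).
Changed values: gamma.gen, north.gen, omega.gen, report.gen, tokens.txt.

Initial pass — values computed on the first demand:
  north.gen = reverse([1, 5, -3, -6]) = [-6, -3, 5, 1]
  render.gen = suml([-2, 8]) = 6
  report.gen = sortl([-6, -3, 5, 1]) = [-6, -3, 1, 5]
  omega.gen = headl([-6, -3, 1, 5]) = -6
  gamma.gen = min2(6, -6) = -6

Second demand — change propagation:
  north.gen: re-runs because tokens.txt [1, 5, -3, -6]->[-3, -1]; new result [-1, -3].
  report.gen: re-runs because north.gen [-6, -3, 5, 1]->[-1, -3]; new result [-3, -1].
  omega.gen: re-runs because report.gen [-6, -3, 1, 5]->[-3, -1]; new result -3.
  gamma.gen: re-runs because omega.gen -6->-3; new result -3.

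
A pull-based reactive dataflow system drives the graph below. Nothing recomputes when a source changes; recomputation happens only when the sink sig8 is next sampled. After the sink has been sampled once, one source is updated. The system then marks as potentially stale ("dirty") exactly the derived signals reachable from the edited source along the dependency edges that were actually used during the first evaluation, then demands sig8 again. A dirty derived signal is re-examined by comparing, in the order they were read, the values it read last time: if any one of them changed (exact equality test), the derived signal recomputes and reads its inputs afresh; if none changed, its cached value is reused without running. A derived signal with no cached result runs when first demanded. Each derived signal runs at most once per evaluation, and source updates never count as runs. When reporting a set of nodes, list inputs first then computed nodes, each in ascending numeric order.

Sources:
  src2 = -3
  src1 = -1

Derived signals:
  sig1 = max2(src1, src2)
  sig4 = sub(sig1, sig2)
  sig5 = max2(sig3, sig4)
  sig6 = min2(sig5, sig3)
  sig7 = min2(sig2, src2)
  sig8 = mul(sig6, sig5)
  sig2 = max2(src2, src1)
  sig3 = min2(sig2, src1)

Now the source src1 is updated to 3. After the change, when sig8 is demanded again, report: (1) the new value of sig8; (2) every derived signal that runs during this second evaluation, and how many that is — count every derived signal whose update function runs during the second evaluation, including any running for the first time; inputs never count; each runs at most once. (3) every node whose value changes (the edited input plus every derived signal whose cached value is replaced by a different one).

First evaluation (everything demanded from the output):
  sig1 = max2(-1, -3) = -1
  sig2 = max2(-3, -1) = -1
  sig3 = min2(-1, -1) = -1
  sig4 = sub(-1, -1) = 0
  sig5 = max2(-1, 0) = 0
  sig6 = min2(0, -1) = -1
  sig8 = mul(-1, 0) = 0

Propagation after the edit:
  sig1: runs — src1 -1->3; result 3.
  sig2: runs — src1 -1->3; result 3.
  sig3: runs — sig2 -1->3; src1 -1->3; result 3.
  sig4: runs — sig1 -1->3; sig2 -1->3; result 0 (same value as before).
  sig5: runs — sig3 -1->3; result 3.
  sig6: runs — sig5 0->3; sig3 -1->3; result 3.
  sig8: runs — sig6 -1->3; sig5 0->3; result 9.

New value of sig8: 9.
Derived signals that run: sig1, sig2, sig3, sig4, sig5, sig6, sig8 — 7 in total.
Values that change: src1, sig1, sig2, sig3, sig5, sig6, sig8.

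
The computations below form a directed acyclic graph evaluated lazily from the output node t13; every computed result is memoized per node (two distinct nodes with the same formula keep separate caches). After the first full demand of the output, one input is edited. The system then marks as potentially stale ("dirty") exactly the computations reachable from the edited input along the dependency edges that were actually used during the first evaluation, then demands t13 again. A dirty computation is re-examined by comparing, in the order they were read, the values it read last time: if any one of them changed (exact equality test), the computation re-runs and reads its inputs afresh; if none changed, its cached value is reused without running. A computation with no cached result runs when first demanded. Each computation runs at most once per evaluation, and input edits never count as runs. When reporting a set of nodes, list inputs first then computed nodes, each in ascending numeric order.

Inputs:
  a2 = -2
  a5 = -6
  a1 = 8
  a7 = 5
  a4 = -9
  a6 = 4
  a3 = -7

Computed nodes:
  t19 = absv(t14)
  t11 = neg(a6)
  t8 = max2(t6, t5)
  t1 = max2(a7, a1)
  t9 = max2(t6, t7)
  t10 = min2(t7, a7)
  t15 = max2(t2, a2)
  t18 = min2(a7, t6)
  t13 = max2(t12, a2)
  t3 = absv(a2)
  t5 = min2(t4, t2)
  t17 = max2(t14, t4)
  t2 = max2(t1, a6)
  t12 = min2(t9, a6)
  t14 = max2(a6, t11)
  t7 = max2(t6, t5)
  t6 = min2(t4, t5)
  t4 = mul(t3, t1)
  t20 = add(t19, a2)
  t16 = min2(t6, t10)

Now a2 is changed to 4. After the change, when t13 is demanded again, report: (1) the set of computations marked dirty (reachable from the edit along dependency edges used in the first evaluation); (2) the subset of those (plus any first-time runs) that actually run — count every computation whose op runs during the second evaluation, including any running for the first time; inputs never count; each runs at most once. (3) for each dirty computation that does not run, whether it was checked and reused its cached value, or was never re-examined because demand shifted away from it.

The edit dirties: t3, t4, t5, t6, t7, t9, t12, t13.
5 computations run: t3, t4, t5, t6, t13.
Cache hits after checking: t7, t9, t12.
Note where the cutoff bites: t7 is checked, finds nothing changed, and keeps its cache.

First demand of the output computes:
  t1 = max2(5, 8) = 8
  t2 = max2(8, 4) = 8
  t3 = absv(-2) = 2
  t4 = mul(2, 8) = 16
  t5 = min2(16, 8) = 8
  t6 = min2(16, 8) = 8
  t7 = max2(8, 8) = 8
  t9 = max2(8, 8) = 8
  t12 = min2(8, 4) = 4
  t13 = max2(4, -2) = 4

After the edit, cleaning proceeds:
  t3: a read changed (a2 -2->4) — executes, giving 4.
  t4: a read changed (t3 2->4) — executes, giving 32.
  t5: a read changed (t4 16->32) — executes, giving 8 — identical to its old value.
  t6: a read changed (t4 16->32) — executes, giving 8 — identical to its old value.
  t7: dirty, but its reads are unchanged (t6 unchanged, t5 unchanged); cached 8 stands.
  t9: dirty, but its reads are unchanged (t6 unchanged, t7 unchanged); cached 8 stands.
  t12: dirty, but its reads are unchanged (t9 unchanged, a6 unchanged); cached 4 stands.
  t13: a read changed (a2 -2->4) — executes, giving 4 — identical to its old value.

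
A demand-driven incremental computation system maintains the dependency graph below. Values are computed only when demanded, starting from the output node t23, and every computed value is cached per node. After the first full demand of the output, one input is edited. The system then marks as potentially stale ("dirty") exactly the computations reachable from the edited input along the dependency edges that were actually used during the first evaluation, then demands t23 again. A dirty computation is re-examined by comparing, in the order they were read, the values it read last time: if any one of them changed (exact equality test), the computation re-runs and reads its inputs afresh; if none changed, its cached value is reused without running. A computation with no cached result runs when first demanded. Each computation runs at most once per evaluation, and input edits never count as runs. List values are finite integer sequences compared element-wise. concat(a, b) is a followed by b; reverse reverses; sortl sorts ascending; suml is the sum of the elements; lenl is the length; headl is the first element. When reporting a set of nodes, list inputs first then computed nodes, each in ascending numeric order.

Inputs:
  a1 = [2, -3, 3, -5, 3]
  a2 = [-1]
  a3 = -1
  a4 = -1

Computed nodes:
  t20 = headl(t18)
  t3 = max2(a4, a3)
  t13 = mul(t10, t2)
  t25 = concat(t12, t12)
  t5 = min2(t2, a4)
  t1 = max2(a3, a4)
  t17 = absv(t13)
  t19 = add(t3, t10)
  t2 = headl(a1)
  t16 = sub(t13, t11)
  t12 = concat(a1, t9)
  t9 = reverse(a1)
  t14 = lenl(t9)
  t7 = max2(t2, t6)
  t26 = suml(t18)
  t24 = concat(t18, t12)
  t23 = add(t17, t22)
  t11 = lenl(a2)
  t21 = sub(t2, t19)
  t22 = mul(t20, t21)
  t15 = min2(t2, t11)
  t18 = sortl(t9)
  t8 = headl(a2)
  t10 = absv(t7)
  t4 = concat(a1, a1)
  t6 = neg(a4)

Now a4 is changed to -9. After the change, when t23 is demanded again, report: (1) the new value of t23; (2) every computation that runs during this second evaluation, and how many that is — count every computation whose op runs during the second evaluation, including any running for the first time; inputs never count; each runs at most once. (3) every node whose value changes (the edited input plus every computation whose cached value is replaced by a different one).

New value of t23: 48.
Computations that run: t3, t6, t7, t10, t13, t17, t19, t21, t22, t23 — 10 in total.
Values that change: a4, t6, t7, t10, t13, t17, t19, t21, t22, t23.

First evaluation (everything demanded from the output):
  t2 = headl([2, -3, 3, -5, 3]) = 2
  t3 = max2(-1, -1) = -1
  t6 = neg(-1) = 1
  t7 = max2(2, 1) = 2
  t9 = reverse([2, -3, 3, -5, 3]) = [3, -5, 3, -3, 2]
  t10 = absv(2) = 2
  t13 = mul(2, 2) = 4
  t17 = absv(4) = 4
  t18 = sortl([3, -5, 3, -3, 2]) = [-5, -3, 2, 3, 3]
  t19 = add(-1, 2) = 1
  t20 = headl([-5, -3, 2, 3, 3]) = -5
  t21 = sub(2, 1) = 1
  t22 = mul(-5, 1) = -5
  t23 = add(4, -5) = -1

Propagation after the edit:
  t3: runs — a4 -1->-9; result -1 (same value as before).
  t6: runs — a4 -1->-9; result 9.
  t7: runs — t6 1->9; result 9.
  t10: runs — t7 2->9; result 9.
  t13: runs — t10 2->9; result 18.
  t17: runs — t13 4->18; result 18.
  t19: runs — t10 2->9; result 8.
  t21: runs — t19 1->8; result -6.
  t22: runs — t21 1->-6; result 30.
  t23: runs — t17 4->18; t22 -5->30; result 48.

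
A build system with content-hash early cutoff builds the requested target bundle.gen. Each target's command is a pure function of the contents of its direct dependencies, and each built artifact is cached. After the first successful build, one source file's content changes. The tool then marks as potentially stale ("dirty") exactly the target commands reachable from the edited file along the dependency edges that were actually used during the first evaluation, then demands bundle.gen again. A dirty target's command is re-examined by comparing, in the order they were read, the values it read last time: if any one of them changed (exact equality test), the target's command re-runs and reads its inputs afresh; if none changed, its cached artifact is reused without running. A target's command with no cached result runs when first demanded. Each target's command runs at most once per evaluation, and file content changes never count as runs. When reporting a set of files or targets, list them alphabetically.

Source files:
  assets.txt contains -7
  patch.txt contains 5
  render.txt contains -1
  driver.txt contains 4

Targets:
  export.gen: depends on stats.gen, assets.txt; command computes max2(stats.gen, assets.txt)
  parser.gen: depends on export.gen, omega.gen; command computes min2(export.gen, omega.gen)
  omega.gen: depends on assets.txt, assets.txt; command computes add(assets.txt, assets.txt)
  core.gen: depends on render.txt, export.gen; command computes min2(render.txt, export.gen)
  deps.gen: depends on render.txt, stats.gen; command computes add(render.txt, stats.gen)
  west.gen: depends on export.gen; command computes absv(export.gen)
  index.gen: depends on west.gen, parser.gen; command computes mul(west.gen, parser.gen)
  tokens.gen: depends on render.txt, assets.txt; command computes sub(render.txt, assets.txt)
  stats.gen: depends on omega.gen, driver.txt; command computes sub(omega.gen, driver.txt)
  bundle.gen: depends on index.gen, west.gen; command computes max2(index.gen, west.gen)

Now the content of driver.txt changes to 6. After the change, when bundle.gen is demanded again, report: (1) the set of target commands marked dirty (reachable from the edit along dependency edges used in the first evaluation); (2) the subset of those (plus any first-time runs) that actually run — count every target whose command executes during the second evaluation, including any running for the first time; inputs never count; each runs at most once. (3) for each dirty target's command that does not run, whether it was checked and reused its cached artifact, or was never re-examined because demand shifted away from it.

Marked dirty: bundle.gen, export.gen, index.gen, parser.gen, stats.gen, west.gen.
Target commands that run: export.gen, stats.gen — 2 in total.
Checked but reused from cache: bundle.gen, index.gen, parser.gen, west.gen.
Key observation: the change is absorbed at export.gen — it re-runs but produces the same value, and the output's value is unchanged.

First evaluation (everything demanded from the output):
  omega.gen = add(-7, -7) = -14
  stats.gen = sub(-14, 4) = -18
  export.gen = max2(-18, -7) = -7
  parser.gen = min2(-7, -14) = -14
  west.gen = absv(-7) = 7
  index.gen = mul(7, -14) = -98
  bundle.gen = max2(-98, 7) = 7

Propagation after the edit:
  stats.gen: runs — driver.txt 4->6; result -20.
  export.gen: runs — stats.gen -18->-20; result -7 (same value as before).
  parser.gen: checked — values it read are unchanged (export.gen unchanged, omega.gen unchanged); reused cached -14 without running.
  west.gen: checked — values it read are unchanged (export.gen unchanged); reused cached 7 without running.
  index.gen: checked — values it read are unchanged (west.gen unchanged, parser.gen unchanged); reused cached -98 without running.
  bundle.gen: checked — values it read are unchanged (index.gen unchanged, west.gen unchanged); reused cached 7 without running.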